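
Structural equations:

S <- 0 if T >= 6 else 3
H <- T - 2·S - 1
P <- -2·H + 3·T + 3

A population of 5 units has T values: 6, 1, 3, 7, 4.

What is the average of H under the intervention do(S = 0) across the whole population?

3.2

Under do(S=0), S's equation is replaced by S=0 for every unit. Per-unit H: 5, 0, 2, 6, 3. Mean = 3.2.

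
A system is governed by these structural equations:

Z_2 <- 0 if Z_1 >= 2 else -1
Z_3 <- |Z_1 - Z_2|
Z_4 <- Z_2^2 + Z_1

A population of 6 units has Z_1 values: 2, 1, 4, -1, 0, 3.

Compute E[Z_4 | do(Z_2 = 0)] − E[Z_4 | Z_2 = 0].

-1.5

The intervention sets Z_2=0 in all 6 units regardless of Z_1. Recomputing Z_4 per unit gives 2, 1, 4, -1, 0, 3; average 1.5.
Conditioning on Z_2=0 selects the 3 unit(s) with Z_1 ∈ {2, 4, 3}. Their Z_4 values: 2, 4, 3. Mean = 3.
Difference = 1.5 − 3 = -1.5.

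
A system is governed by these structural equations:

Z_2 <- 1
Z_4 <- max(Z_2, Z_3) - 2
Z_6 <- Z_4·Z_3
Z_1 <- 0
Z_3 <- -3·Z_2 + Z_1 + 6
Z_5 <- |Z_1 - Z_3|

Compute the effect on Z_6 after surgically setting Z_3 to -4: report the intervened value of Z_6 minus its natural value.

The intervention breaks the incoming arrows to Z_3: Z_3 <- -3·Z_2 + Z_1 + 6 no longer applies, and Z_3 = -4.
Z_4 = max(Z_2, Z_3) - 2  [with Z_2=1, Z_3=-4]  = -1
Z_6 = Z_4·Z_3  [with Z_4=-1, Z_3=-4]  = 4
Without intervention: Z_3 = -3·Z_2 + Z_1 + 6  [with Z_2=1, Z_1=0]  = 3; Z_4 = max(Z_2, Z_3) - 2  [with Z_2=1, Z_3=3]  = 1; Z_6 = Z_4·Z_3  [with Z_4=1, Z_3=3]  = 3.
Change = 4 − 3 = 1.

1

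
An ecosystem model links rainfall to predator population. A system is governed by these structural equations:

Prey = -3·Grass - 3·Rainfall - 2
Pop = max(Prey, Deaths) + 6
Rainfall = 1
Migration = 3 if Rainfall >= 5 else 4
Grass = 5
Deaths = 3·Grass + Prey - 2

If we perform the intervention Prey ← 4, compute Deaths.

17

The intervention breaks the incoming arrows to Prey: Prey = -3·Grass - 3·Rainfall - 2 no longer applies, and Prey = 4.
Deaths = 3·Grass + Prey - 2  [with Grass=5, Prey=4]  = 17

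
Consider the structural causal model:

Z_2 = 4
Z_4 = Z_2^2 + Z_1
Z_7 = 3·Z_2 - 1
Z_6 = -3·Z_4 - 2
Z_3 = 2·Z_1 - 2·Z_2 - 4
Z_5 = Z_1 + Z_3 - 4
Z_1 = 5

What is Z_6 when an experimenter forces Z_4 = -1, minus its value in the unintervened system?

Under do(Z_4=-1), the mechanism Z_4 = Z_2^2 + Z_1 is discarded; Z_4 is fixed at -1.
Z_6 = -3·Z_4 - 2  [with Z_4=-1]  = 1
Without intervention: Z_4 = Z_2^2 + Z_1  [with Z_2=4, Z_1=5]  = 21; Z_6 = -3·Z_4 - 2  [with Z_4=21]  = -65.
Change = 1 − (-65) = 66.

66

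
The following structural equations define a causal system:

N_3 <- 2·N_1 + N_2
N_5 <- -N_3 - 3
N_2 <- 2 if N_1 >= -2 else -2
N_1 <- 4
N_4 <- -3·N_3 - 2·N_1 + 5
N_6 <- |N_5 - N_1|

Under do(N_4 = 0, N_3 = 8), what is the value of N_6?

The joint intervention fixes N_4 = 0, N_3 = 8, removing each variable's own equation.
N_5 = -N_3 - 3  [with N_3=8]  = -11
N_6 = |N_5 - N_1|  [with N_5=-11, N_1=4]  = 15

15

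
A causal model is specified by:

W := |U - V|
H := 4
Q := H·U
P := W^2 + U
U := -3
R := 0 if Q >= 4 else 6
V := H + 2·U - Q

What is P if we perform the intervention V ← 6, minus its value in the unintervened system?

-88

Under do(V=6), the mechanism V := H + 2·U - Q is discarded; V is fixed at 6.
W = |U - V|  [with U=-3, V=6]  = 9
P = W^2 + U  [with W=9, U=-3]  = 78
Without intervention: Q = H·U  [with H=4, U=-3]  = -12; V = H + 2·U - Q  [with H=4, U=-3, Q=-12]  = 10; W = |U - V|  [with U=-3, V=10]  = 13; P = W^2 + U  [with W=13, U=-3]  = 166.
Change = 78 − 166 = -88.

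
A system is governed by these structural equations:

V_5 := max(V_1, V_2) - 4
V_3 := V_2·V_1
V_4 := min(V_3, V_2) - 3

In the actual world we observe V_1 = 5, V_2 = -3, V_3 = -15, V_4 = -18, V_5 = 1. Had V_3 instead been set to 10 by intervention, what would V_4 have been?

-6

The intervention breaks the incoming arrows to V_3: V_3 := V_2·V_1 no longer applies, and V_3 = 10.
V_4 = min(V_3, V_2) - 3  [with V_3=10, V_2=-3]  = -6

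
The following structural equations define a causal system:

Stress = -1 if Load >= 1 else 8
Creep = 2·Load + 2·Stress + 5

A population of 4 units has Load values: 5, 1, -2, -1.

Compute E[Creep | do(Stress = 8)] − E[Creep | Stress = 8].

4.5

The intervention sets Stress=8 in all 4 units regardless of Load. Recomputing Creep per unit gives 31, 23, 17, 19; average 22.5.
Conditioning on Stress=8 selects the 2 unit(s) with Load ∈ {-2, -1}. Their Creep values: 17, 19. Mean = 18.
Difference = 22.5 − 18 = 4.5.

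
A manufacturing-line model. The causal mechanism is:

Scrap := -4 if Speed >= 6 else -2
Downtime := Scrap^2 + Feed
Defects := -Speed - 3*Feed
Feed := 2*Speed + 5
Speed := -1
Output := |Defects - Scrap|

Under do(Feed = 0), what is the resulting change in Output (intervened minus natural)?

do(Feed=0) replaces the equation Feed := 2*Speed + 5 with the constant Feed = 0.
Defects = -Speed - 3*Feed  [with Speed=-1, Feed=0]  = 1
Scrap = -4 if Speed >= 6 else -2  [with Speed=-1]  = -2
Output = |Defects - Scrap|  [with Defects=1, Scrap=-2]  = 3
Without intervention: Feed = 2*Speed + 5  [with Speed=-1]  = 3; Defects = -Speed - 3*Feed  [with Speed=-1, Feed=3]  = -8; Scrap = -4 if Speed >= 6 else -2  [with Speed=-1]  = -2; Output = |Defects - Scrap|  [with Defects=-8, Scrap=-2]  = 6.
Change = 3 − 6 = -3.

-3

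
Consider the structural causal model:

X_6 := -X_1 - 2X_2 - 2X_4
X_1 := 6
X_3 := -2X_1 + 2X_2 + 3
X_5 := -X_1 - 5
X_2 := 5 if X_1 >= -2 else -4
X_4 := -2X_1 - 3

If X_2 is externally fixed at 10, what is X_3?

The intervention breaks the incoming arrows to X_2: X_2 := 5 if X_1 >= -2 else -4 no longer applies, and X_2 = 10.
X_3 = -2X_1 + 2X_2 + 3  [with X_1=6, X_2=10]  = 11

11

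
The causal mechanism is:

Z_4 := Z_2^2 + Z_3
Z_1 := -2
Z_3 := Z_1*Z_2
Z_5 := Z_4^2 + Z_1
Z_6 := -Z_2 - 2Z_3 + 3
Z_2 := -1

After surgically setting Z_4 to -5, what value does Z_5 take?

23

Intervening sets Z_4 = -5 and removes its equation (Z_4 := Z_2^2 + Z_3).
Z_5 = Z_4^2 + Z_1  [with Z_4=-5, Z_1=-2]  = 23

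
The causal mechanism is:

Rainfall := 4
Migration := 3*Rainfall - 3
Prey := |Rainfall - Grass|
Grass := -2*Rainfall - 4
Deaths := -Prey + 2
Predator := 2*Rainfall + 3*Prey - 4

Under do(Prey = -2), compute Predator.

-2

The intervention breaks the incoming arrows to Prey: Prey := |Rainfall - Grass| no longer applies, and Prey = -2.
Predator = 2*Rainfall + 3*Prey - 4  [with Rainfall=4, Prey=-2]  = -2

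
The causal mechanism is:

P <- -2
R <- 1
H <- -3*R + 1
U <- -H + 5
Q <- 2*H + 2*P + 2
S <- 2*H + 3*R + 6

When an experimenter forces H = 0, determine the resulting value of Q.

do(H=0) replaces the equation H <- -3*R + 1 with the constant H = 0.
Q = 2*H + 2*P + 2  [with H=0, P=-2]  = -2

-2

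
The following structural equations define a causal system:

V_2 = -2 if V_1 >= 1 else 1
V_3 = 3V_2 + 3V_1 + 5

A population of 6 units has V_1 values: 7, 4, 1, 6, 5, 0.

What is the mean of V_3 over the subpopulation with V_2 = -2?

Observing V_2=-2 restricts to units where V_2's equation naturally yields -2: V_1 ∈ {7, 4, 1, 6, 5}. In that subpopulation V_3 = 20, 11, 2, 17, 14, mean 12.8.

12.8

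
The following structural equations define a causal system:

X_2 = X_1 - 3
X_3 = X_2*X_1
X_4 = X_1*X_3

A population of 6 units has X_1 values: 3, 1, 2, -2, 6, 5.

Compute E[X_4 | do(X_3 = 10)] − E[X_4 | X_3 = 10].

Every unit gets X_3=10 under the intervention. X_4 values become 30, 10, 20, -20, 60, 50; E[X_4|do(X_3=10)] = 25.
Observing X_3=10 restricts to units where X_3's equation naturally yields 10: X_1 ∈ {-2, 5}. In that subpopulation X_4 = -20, 50, mean 15.
Difference = 25 − 15 = 10.

10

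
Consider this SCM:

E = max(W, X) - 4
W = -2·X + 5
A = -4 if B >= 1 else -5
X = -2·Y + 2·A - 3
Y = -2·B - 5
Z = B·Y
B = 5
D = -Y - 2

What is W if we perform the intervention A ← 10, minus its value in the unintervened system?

The intervention breaks the incoming arrows to A: A = -4 if B >= 1 else -5 no longer applies, and A = 10.
Y = -2·B - 5  [with B=5]  = -15
X = -2·Y + 2·A - 3  [with Y=-15, A=10]  = 47
W = -2·X + 5  [with X=47]  = -89
Without intervention: Y = -2·B - 5  [with B=5]  = -15; A = -4 if B >= 1 else -5  [with B=5]  = -4; X = -2·Y + 2·A - 3  [with Y=-15, A=-4]  = 19; W = -2·X + 5  [with X=19]  = -33.
Change = -89 − (-33) = -56.

-56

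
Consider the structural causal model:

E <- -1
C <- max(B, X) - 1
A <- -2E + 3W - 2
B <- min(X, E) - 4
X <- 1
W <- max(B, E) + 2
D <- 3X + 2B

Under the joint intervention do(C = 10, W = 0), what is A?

0

Setting C = 10, W = 0 by intervention discards those variables' equations.
A = -2E + 3W - 2  [with E=-1, W=0]  = 0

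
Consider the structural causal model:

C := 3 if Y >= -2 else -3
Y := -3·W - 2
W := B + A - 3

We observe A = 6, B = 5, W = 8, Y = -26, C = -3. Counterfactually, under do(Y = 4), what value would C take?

3

Intervening sets Y = 4 and removes its equation (Y := -3·W - 2).
C = 3 if Y >= -2 else -3  [with Y=4]  = 3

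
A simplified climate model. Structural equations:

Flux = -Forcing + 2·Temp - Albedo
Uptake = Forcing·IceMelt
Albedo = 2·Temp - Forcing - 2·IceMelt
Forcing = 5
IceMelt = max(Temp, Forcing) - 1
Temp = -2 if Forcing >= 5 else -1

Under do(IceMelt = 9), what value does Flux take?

18

do(IceMelt=9) replaces the equation IceMelt = max(Temp, Forcing) - 1 with the constant IceMelt = 9.
Temp = -2 if Forcing >= 5 else -1  [with Forcing=5]  = -2
Albedo = 2·Temp - Forcing - 2·IceMelt  [with Temp=-2, Forcing=5, IceMelt=9]  = -27
Flux = -Forcing + 2·Temp - Albedo  [with Forcing=5, Temp=-2, Albedo=-27]  = 18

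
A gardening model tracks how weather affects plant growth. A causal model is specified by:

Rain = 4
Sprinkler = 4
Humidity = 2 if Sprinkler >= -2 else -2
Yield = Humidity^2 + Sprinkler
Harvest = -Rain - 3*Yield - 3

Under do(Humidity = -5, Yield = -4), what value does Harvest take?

Setting Humidity = -5, Yield = -4 by intervention discards those variables' equations.
Harvest = -Rain - 3*Yield - 3  [with Rain=4, Yield=-4]  = 5

5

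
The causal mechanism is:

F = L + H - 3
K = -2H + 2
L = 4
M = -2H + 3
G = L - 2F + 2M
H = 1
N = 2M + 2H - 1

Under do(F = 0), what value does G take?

6

The intervention breaks the incoming arrows to F: F = L + H - 3 no longer applies, and F = 0.
M = -2H + 3  [with H=1]  = 1
G = L - 2F + 2M  [with L=4, F=0, M=1]  = 6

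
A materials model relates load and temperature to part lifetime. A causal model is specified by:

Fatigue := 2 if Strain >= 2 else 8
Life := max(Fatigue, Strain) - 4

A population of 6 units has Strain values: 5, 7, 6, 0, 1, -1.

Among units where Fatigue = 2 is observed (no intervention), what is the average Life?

Observing Fatigue=2 restricts to units where Fatigue's equation naturally yields 2: Strain ∈ {5, 7, 6}. In that subpopulation Life = 1, 3, 2, mean 2.

2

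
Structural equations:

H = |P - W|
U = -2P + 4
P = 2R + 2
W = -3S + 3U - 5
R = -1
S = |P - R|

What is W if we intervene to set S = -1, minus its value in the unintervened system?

6

do(S=-1) replaces the equation S = |P - R| with the constant S = -1.
P = 2R + 2  [with R=-1]  = 0
U = -2P + 4  [with P=0]  = 4
W = -3S + 3U - 5  [with S=-1, U=4]  = 10
Without intervention: P = 2R + 2  [with R=-1]  = 0; S = |P - R|  [with P=0, R=-1]  = 1; U = -2P + 4  [with P=0]  = 4; W = -3S + 3U - 5  [with S=1, U=4]  = 4.
Change = 10 − 4 = 6.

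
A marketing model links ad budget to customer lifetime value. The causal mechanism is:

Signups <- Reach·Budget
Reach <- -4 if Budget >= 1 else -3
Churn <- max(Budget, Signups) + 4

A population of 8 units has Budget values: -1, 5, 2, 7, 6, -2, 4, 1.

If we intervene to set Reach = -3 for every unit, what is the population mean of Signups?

The intervention sets Reach=-3 in all 8 units regardless of Budget. Recomputing Signups per unit gives 3, -15, -6, -21, -18, 6, -12, -3; average -8.25.

-8.25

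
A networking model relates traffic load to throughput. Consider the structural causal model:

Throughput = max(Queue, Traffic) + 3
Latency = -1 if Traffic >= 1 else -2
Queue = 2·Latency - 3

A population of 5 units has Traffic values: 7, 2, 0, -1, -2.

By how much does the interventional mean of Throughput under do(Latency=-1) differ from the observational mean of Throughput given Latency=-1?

-3.3

Every unit gets Latency=-1 under the intervention. Throughput values become 10, 5, 3, 2, 1; E[Throughput|do(Latency=-1)] = 4.2.
E[Throughput|Latency=-1] averages over only the 2 units with Latency=-1 (Traffic = 7, 2): Throughput = 10, 5, mean 7.5.
Difference = 4.2 − 7.5 = -3.3.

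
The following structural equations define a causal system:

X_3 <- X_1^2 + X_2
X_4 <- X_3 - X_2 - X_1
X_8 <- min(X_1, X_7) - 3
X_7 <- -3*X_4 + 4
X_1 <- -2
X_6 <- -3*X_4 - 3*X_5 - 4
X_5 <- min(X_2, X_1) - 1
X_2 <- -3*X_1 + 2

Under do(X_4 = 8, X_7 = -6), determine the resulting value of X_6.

-19

The joint intervention fixes X_4 = 8, X_7 = -6, removing each variable's own equation.
X_2 = -3*X_1 + 2  [with X_1=-2]  = 8
X_5 = min(X_2, X_1) - 1  [with X_2=8, X_1=-2]  = -3
X_6 = -3*X_4 - 3*X_5 - 4  [with X_4=8, X_5=-3]  = -19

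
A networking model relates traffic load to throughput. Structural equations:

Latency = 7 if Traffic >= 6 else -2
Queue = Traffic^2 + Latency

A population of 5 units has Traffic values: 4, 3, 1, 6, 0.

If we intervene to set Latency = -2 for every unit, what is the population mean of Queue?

10.4

Every unit gets Latency=-2 under the intervention. Queue values become 14, 7, -1, 34, -2; E[Queue|do(Latency=-2)] = 10.4.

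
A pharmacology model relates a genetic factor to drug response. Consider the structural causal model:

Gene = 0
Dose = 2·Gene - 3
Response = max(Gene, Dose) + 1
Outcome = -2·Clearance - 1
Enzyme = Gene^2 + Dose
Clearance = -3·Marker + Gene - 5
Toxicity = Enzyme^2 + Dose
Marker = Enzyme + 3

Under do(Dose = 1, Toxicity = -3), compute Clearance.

-17

Setting Dose = 1, Toxicity = -3 by intervention discards those variables' equations.
Enzyme = Gene^2 + Dose  [with Gene=0, Dose=1]  = 1
Marker = Enzyme + 3  [with Enzyme=1]  = 4
Clearance = -3·Marker + Gene - 5  [with Marker=4, Gene=0]  = -17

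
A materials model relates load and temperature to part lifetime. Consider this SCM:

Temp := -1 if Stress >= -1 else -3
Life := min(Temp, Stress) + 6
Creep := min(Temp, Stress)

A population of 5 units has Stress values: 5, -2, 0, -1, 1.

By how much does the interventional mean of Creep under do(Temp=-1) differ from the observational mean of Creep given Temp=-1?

Every unit gets Temp=-1 under the intervention. Creep values become -1, -2, -1, -1, -1; E[Creep|do(Temp=-1)] = -1.2.
Conditioning on Temp=-1 selects the 4 unit(s) with Stress ∈ {5, 0, -1, 1}. Their Creep values: -1, -1, -1, -1. Mean = -1.
Difference = -1.2 − (-1) = -0.2.

-0.2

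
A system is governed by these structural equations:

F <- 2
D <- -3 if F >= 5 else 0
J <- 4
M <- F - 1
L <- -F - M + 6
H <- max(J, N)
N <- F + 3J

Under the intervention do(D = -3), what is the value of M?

Intervening sets D = -3 and removes its equation (D <- -3 if F >= 5 else 0).
M is not downstream of the intervention, so its value is determined by the original equations.
M = F - 1  [with F=2]  = 1

1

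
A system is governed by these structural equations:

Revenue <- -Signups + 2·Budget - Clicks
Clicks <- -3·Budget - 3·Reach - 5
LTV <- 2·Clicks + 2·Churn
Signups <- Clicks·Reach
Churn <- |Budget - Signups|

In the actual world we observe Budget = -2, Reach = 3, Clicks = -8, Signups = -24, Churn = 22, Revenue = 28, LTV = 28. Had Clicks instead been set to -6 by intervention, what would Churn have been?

16

do(Clicks=-6) replaces the equation Clicks <- -3·Budget - 3·Reach - 5 with the constant Clicks = -6.
Signups = Clicks·Reach  [with Clicks=-6, Reach=3]  = -18
Churn = |Budget - Signups|  [with Budget=-2, Signups=-18]  = 16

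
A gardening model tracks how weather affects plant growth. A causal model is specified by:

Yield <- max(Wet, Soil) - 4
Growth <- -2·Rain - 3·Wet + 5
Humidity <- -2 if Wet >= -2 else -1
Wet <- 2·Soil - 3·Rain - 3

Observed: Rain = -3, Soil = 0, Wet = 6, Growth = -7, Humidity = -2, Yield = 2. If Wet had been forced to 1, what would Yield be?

-3

The intervention breaks the incoming arrows to Wet: Wet <- 2·Soil - 3·Rain - 3 no longer applies, and Wet = 1.
Yield = max(Wet, Soil) - 4  [with Wet=1, Soil=0]  = -3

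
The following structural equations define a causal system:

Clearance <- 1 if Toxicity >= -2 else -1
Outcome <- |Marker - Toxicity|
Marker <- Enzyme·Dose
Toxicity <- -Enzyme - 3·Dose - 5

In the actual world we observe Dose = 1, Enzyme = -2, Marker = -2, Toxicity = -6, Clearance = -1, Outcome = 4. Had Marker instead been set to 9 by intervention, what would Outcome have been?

15

The intervention breaks the incoming arrows to Marker: Marker <- Enzyme·Dose no longer applies, and Marker = 9.
Toxicity = -Enzyme - 3·Dose - 5  [with Enzyme=-2, Dose=1]  = -6
Outcome = |Marker - Toxicity|  [with Marker=9, Toxicity=-6]  = 15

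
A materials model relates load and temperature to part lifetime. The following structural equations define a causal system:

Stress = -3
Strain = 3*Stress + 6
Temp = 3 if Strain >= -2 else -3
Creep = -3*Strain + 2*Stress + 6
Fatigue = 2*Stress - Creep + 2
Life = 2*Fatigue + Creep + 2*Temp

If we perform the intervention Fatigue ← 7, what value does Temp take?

do(Fatigue=7) replaces the equation Fatigue = 2*Stress - Creep + 2 with the constant Fatigue = 7.
Temp is not downstream of the intervention, so its value is determined by the original equations.
Strain = 3*Stress + 6  [with Stress=-3]  = -3
Temp = 3 if Strain >= -2 else -3  [with Strain=-3]  = -3

-3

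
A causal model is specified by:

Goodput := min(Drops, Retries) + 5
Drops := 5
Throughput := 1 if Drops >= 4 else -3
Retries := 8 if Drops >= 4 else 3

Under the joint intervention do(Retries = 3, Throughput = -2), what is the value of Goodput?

Setting Retries = 3, Throughput = -2 by intervention discards those variables' equations.
Goodput = min(Drops, Retries) + 5  [with Drops=5, Retries=3]  = 8

8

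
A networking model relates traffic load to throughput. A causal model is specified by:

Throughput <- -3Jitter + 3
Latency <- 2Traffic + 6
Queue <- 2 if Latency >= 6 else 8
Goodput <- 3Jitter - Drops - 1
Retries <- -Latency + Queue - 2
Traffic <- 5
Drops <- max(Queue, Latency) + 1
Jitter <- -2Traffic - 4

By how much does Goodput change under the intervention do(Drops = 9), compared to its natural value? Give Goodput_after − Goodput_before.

do(Drops=9) replaces the equation Drops <- max(Queue, Latency) + 1 with the constant Drops = 9.
Jitter = -2Traffic - 4  [with Traffic=5]  = -14
Goodput = 3Jitter - Drops - 1  [with Jitter=-14, Drops=9]  = -52
Without intervention: Latency = 2Traffic + 6  [with Traffic=5]  = 16; Queue = 2 if Latency >= 6 else 8  [with Latency=16]  = 2; Drops = max(Queue, Latency) + 1  [with Queue=2, Latency=16]  = 17; Jitter = -2Traffic - 4  [with Traffic=5]  = -14; Goodput = 3Jitter - Drops - 1  [with Jitter=-14, Drops=17]  = -60.
Change = -52 − (-60) = 8.

8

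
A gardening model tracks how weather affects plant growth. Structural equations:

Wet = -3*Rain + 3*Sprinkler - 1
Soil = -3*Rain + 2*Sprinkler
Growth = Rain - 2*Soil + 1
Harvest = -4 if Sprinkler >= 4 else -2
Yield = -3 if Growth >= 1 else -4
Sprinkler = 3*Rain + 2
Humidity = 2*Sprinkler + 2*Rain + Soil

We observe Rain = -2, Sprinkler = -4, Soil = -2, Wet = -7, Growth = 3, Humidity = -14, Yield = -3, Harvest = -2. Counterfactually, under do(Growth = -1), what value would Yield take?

-4

Under do(Growth=-1), the mechanism Growth = Rain - 2*Soil + 1 is discarded; Growth is fixed at -1.
Yield = -3 if Growth >= 1 else -4  [with Growth=-1]  = -4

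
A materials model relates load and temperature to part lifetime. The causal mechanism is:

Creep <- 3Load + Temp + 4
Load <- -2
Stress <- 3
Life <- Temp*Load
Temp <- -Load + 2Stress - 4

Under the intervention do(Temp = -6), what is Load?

-2

Under do(Temp=-6), the mechanism Temp <- -Load + 2Stress - 4 is discarded; Temp is fixed at -6.
Load is not downstream of the intervention, so its value is determined by the original equations.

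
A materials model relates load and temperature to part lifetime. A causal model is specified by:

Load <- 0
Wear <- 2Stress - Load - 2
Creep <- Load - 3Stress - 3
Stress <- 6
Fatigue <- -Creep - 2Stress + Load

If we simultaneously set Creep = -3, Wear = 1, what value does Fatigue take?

Setting Creep = -3, Wear = 1 by intervention discards those variables' equations.
Fatigue = -Creep - 2Stress + Load  [with Creep=-3, Stress=6, Load=0]  = -9

-9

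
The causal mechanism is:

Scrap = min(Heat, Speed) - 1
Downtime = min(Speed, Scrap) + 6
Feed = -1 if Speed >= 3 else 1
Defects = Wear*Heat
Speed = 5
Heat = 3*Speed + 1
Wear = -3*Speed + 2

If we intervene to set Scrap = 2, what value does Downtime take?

8

Intervening sets Scrap = 2 and removes its equation (Scrap = min(Heat, Speed) - 1).
Downtime = min(Speed, Scrap) + 6  [with Speed=5, Scrap=2]  = 8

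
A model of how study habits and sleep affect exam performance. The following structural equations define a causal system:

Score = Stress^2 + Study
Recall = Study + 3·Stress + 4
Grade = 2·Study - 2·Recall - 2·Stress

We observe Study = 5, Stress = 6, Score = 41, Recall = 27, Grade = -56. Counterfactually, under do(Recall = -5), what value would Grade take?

8

Intervening sets Recall = -5 and removes its equation (Recall = Study + 3·Stress + 4).
Grade = 2·Study - 2·Recall - 2·Stress  [with Study=5, Recall=-5, Stress=6]  = 8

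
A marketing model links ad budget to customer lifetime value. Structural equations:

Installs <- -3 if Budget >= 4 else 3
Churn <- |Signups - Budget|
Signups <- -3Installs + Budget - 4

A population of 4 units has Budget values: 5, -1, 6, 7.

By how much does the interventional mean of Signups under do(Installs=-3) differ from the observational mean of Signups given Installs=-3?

Every unit gets Installs=-3 under the intervention. Signups values become 10, 4, 11, 12; E[Signups|do(Installs=-3)] = 9.25.
E[Signups|Installs=-3] averages over only the 3 units with Installs=-3 (Budget = 5, 6, 7): Signups = 10, 11, 12, mean 11.
Difference = 9.25 − 11 = -1.75.

-1.75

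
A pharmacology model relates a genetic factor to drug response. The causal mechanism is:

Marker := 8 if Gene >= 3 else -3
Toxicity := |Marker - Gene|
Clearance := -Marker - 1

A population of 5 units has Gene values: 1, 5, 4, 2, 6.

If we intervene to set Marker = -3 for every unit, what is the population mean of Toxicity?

do(Marker=-3) breaks Marker's dependence on Gene. With Marker=-3 fixed, Toxicity across the units is 4, 8, 7, 5, 9, mean 6.6.

6.6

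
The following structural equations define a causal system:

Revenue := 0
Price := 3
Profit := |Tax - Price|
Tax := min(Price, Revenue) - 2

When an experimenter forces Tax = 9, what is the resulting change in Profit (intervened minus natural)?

The intervention breaks the incoming arrows to Tax: Tax := min(Price, Revenue) - 2 no longer applies, and Tax = 9.
Profit = |Tax - Price|  [with Tax=9, Price=3]  = 6
Without intervention: Tax = min(Price, Revenue) - 2  [with Price=3, Revenue=0]  = -2; Profit = |Tax - Price|  [with Tax=-2, Price=3]  = 5.
Change = 6 − 5 = 1.

1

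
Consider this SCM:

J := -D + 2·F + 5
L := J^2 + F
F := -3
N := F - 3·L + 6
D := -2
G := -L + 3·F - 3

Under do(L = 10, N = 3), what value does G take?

-22

The joint intervention fixes L = 10, N = 3, removing each variable's own equation.
G = -L + 3·F - 3  [with L=10, F=-3]  = -22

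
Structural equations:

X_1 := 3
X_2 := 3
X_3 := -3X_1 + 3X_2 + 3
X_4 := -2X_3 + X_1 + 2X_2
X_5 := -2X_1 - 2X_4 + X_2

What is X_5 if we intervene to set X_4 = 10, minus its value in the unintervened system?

Intervening sets X_4 = 10 and removes its equation (X_4 := -2X_3 + X_1 + 2X_2).
X_5 = -2X_1 - 2X_4 + X_2  [with X_1=3, X_4=10, X_2=3]  = -23
Without intervention: X_3 = -3X_1 + 3X_2 + 3  [with X_1=3, X_2=3]  = 3; X_4 = -2X_3 + X_1 + 2X_2  [with X_3=3, X_1=3, X_2=3]  = 3; X_5 = -2X_1 - 2X_4 + X_2  [with X_1=3, X_4=3, X_2=3]  = -9.
Change = -23 − (-9) = -14.

-14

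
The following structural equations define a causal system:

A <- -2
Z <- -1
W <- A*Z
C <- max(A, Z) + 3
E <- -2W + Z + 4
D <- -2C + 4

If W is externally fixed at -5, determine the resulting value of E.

13

do(W=-5) replaces the equation W <- A*Z with the constant W = -5.
E = -2W + Z + 4  [with W=-5, Z=-1]  = 13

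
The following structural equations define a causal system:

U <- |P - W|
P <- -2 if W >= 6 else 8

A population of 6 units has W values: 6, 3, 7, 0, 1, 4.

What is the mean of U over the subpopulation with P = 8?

E[U|P=8] averages over only the 4 units with P=8 (W = 3, 0, 1, 4): U = 5, 8, 7, 4, mean 6.

6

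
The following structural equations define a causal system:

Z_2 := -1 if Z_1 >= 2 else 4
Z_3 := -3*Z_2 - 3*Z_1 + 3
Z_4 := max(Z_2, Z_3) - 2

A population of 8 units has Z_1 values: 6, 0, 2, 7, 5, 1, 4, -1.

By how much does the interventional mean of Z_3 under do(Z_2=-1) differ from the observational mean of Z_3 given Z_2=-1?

do(Z_2=-1) breaks Z_2's dependence on Z_1. With Z_2=-1 fixed, Z_3 across the units is -12, 6, 0, -15, -9, 3, -6, 9, mean -3.
Conditioning on Z_2=-1 selects the 5 unit(s) with Z_1 ∈ {6, 2, 7, 5, 4}. Their Z_3 values: -12, 0, -15, -9, -6. Mean = -8.4.
Difference = -3 − (-8.4) = 5.4.

5.4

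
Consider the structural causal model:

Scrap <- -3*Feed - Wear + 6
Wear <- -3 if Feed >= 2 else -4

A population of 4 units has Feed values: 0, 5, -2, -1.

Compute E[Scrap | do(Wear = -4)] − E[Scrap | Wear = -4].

Every unit gets Wear=-4 under the intervention. Scrap values become 10, -5, 16, 13; E[Scrap|do(Wear=-4)] = 8.5.
E[Scrap|Wear=-4] averages over only the 3 units with Wear=-4 (Feed = 0, -2, -1): Scrap = 10, 16, 13, mean 13.
Difference = 8.5 − 13 = -4.5.

-4.5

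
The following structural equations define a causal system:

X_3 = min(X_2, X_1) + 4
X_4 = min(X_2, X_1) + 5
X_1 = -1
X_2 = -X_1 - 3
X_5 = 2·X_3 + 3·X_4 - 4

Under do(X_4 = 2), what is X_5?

Intervening sets X_4 = 2 and removes its equation (X_4 = min(X_2, X_1) + 5).
X_2 = -X_1 - 3  [with X_1=-1]  = -2
X_3 = min(X_2, X_1) + 4  [with X_2=-2, X_1=-1]  = 2
X_5 = 2·X_3 + 3·X_4 - 4  [with X_3=2, X_4=2]  = 6

6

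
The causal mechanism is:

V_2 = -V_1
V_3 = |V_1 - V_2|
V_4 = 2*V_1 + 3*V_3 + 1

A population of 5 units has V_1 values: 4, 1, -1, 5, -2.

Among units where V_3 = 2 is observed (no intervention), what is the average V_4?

E[V_4|V_3=2] averages over only the 2 units with V_3=2 (V_1 = 1, -1): V_4 = 9, 5, mean 7.

7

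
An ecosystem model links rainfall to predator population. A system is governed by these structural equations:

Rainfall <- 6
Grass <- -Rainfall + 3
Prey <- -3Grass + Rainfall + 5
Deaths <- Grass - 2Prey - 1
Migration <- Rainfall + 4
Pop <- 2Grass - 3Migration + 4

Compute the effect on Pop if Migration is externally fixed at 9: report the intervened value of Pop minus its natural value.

3

The intervention breaks the incoming arrows to Migration: Migration <- Rainfall + 4 no longer applies, and Migration = 9.
Grass = -Rainfall + 3  [with Rainfall=6]  = -3
Pop = 2Grass - 3Migration + 4  [with Grass=-3, Migration=9]  = -29
Without intervention: Grass = -Rainfall + 3  [with Rainfall=6]  = -3; Migration = Rainfall + 4  [with Rainfall=6]  = 10; Pop = 2Grass - 3Migration + 4  [with Grass=-3, Migration=10]  = -32.
Change = -29 − (-32) = 3.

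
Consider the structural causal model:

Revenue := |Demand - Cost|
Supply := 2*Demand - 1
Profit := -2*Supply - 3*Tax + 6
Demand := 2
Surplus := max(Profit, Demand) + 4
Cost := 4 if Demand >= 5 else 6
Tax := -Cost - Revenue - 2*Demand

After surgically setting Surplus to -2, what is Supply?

Under do(Surplus=-2), the mechanism Surplus := max(Profit, Demand) + 4 is discarded; Surplus is fixed at -2.
Supply is not downstream of the intervention, so its value is determined by the original equations.
Supply = 2*Demand - 1  [with Demand=2]  = 3

3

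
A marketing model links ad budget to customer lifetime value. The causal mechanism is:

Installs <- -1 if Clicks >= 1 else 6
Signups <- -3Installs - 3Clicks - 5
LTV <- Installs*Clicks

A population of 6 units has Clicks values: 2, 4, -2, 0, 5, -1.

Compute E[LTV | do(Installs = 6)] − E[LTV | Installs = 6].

do(Installs=6) breaks Installs's dependence on Clicks. With Installs=6 fixed, LTV across the units is 12, 24, -12, 0, 30, -6, mean 8.
E[LTV|Installs=6] averages over only the 3 units with Installs=6 (Clicks = -2, 0, -1): LTV = -12, 0, -6, mean -6.
Difference = 8 − (-6) = 14.

14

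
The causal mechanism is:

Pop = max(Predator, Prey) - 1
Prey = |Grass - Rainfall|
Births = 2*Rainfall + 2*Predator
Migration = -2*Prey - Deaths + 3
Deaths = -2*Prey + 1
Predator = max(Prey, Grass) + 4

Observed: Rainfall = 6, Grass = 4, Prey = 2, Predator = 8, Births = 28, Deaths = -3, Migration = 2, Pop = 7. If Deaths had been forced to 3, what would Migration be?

-4

Intervening sets Deaths = 3 and removes its equation (Deaths = -2*Prey + 1).
Prey = |Grass - Rainfall|  [with Grass=4, Rainfall=6]  = 2
Migration = -2*Prey - Deaths + 3  [with Prey=2, Deaths=3]  = -4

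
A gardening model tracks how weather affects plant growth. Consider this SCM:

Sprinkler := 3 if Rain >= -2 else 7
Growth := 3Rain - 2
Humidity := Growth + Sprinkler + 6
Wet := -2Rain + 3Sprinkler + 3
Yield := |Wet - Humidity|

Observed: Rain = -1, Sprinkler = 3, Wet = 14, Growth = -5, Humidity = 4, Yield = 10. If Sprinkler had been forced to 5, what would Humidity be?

6

do(Sprinkler=5) replaces the equation Sprinkler := 3 if Rain >= -2 else 7 with the constant Sprinkler = 5.
Growth = 3Rain - 2  [with Rain=-1]  = -5
Humidity = Growth + Sprinkler + 6  [with Growth=-5, Sprinkler=5]  = 6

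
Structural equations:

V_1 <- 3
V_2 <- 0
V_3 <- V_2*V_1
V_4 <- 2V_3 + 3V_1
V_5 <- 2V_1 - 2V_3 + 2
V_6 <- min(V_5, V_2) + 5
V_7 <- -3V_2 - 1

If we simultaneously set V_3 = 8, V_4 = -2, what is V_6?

-3

Setting V_3 = 8, V_4 = -2 by intervention discards those variables' equations.
V_5 = 2V_1 - 2V_3 + 2  [with V_1=3, V_3=8]  = -8
V_6 = min(V_5, V_2) + 5  [with V_5=-8, V_2=0]  = -3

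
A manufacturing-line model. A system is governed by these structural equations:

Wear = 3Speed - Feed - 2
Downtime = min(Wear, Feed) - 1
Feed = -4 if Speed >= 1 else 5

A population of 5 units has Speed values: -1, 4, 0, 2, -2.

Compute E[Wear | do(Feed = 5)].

The intervention sets Feed=5 in all 5 units regardless of Speed. Recomputing Wear per unit gives -10, 5, -7, -1, -13; average -5.2.

-5.2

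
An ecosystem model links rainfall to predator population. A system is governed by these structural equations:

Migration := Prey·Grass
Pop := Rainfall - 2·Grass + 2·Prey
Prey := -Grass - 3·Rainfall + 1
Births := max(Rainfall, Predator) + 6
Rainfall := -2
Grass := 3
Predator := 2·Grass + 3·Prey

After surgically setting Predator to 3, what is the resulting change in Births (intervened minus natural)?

Intervening sets Predator = 3 and removes its equation (Predator := 2·Grass + 3·Prey).
Births = max(Rainfall, Predator) + 6  [with Rainfall=-2, Predator=3]  = 9
Without intervention: Prey = -Grass - 3·Rainfall + 1  [with Grass=3, Rainfall=-2]  = 4; Predator = 2·Grass + 3·Prey  [with Grass=3, Prey=4]  = 18; Births = max(Rainfall, Predator) + 6  [with Rainfall=-2, Predator=18]  = 24.
Change = 9 − 24 = -15.

-15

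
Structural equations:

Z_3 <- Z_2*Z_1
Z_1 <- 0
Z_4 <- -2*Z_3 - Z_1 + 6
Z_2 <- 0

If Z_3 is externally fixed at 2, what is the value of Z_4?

The intervention breaks the incoming arrows to Z_3: Z_3 <- Z_2*Z_1 no longer applies, and Z_3 = 2.
Z_4 = -2*Z_3 - Z_1 + 6  [with Z_3=2, Z_1=0]  = 2

2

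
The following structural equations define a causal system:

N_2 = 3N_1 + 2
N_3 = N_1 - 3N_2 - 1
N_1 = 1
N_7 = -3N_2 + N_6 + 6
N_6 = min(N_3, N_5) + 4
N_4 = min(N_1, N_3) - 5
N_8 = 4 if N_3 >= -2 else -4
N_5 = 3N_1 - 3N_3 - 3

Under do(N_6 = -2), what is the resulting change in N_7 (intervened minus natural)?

9

Intervening sets N_6 = -2 and removes its equation (N_6 = min(N_3, N_5) + 4).
N_2 = 3N_1 + 2  [with N_1=1]  = 5
N_7 = -3N_2 + N_6 + 6  [with N_2=5, N_6=-2]  = -11
Without intervention: N_2 = 3N_1 + 2  [with N_1=1]  = 5; N_3 = N_1 - 3N_2 - 1  [with N_1=1, N_2=5]  = -15; N_5 = 3N_1 - 3N_3 - 3  [with N_1=1, N_3=-15]  = 45; N_6 = min(N_3, N_5) + 4  [with N_3=-15, N_5=45]  = -11; N_7 = -3N_2 + N_6 + 6  [with N_2=5, N_6=-11]  = -20.
Change = -11 − (-20) = 9.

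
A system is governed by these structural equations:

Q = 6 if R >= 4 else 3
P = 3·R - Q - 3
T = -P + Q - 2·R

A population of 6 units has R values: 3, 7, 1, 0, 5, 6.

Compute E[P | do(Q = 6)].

2

Under do(Q=6), Q's equation is replaced by Q=6 for every unit. Per-unit P: 0, 12, -6, -9, 6, 9. Mean = 2.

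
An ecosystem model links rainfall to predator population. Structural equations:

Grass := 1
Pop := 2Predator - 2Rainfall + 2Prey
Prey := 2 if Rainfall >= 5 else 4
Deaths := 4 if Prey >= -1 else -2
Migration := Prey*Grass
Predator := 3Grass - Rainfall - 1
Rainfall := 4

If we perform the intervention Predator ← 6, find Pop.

12

The intervention breaks the incoming arrows to Predator: Predator := 3Grass - Rainfall - 1 no longer applies, and Predator = 6.
Prey = 2 if Rainfall >= 5 else 4  [with Rainfall=4]  = 4
Pop = 2Predator - 2Rainfall + 2Prey  [with Predator=6, Rainfall=4, Prey=4]  = 12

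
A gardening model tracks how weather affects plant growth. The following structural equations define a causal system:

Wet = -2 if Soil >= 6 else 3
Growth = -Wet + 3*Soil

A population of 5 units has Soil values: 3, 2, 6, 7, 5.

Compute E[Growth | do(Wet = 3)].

10.8

Every unit gets Wet=3 under the intervention. Growth values become 6, 3, 15, 18, 12; E[Growth|do(Wet=3)] = 10.8.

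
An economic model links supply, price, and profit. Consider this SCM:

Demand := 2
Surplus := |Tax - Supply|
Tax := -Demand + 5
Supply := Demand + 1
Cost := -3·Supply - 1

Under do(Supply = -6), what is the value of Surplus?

9

do(Supply=-6) replaces the equation Supply := Demand + 1 with the constant Supply = -6.
Tax = -Demand + 5  [with Demand=2]  = 3
Surplus = |Tax - Supply|  [with Tax=3, Supply=-6]  = 9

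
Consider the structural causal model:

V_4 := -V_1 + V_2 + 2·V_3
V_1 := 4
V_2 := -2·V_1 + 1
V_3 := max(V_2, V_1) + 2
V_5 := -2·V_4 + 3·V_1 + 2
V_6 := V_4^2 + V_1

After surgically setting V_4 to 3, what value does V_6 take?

13

Under do(V_4=3), the mechanism V_4 := -V_1 + V_2 + 2·V_3 is discarded; V_4 is fixed at 3.
V_6 = V_4^2 + V_1  [with V_4=3, V_1=4]  = 13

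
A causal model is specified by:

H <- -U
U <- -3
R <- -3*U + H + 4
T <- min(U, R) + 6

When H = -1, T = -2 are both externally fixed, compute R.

12

The joint intervention fixes H = -1, T = -2, removing each variable's own equation.
R = -3*U + H + 4  [with U=-3, H=-1]  = 12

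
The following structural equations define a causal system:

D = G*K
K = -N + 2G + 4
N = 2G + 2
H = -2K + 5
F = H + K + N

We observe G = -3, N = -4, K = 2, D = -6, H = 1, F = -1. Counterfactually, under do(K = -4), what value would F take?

The intervention breaks the incoming arrows to K: K = -N + 2G + 4 no longer applies, and K = -4.
N = 2G + 2  [with G=-3]  = -4
H = -2K + 5  [with K=-4]  = 13
F = H + K + N  [with H=13, K=-4, N=-4]  = 5

5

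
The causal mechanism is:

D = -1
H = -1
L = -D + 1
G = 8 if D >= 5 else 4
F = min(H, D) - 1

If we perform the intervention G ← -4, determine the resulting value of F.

Intervening sets G = -4 and removes its equation (G = 8 if D >= 5 else 4).
No directed path runs from G to F, so F keeps its natural value.
F = min(H, D) - 1  [with H=-1, D=-1]  = -2

-2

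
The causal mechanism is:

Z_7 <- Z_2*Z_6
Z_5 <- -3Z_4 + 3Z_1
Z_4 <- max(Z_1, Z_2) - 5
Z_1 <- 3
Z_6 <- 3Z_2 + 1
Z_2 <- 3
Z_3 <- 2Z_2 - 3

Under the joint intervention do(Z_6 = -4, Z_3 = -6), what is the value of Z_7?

Under do(Z_6 = -4, Z_3 = -6), each intervened variable's structural equation is replaced by its fixed value.
Z_7 = Z_2*Z_6  [with Z_2=3, Z_6=-4]  = -12

-12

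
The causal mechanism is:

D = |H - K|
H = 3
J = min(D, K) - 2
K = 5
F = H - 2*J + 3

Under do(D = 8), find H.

3

Under do(D=8), the mechanism D = |H - K| is discarded; D is fixed at 8.
Since H is not a descendant of the intervened variable, it is unaffected.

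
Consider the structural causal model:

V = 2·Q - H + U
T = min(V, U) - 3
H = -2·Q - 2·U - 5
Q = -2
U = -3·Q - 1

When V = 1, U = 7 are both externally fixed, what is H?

-15

Setting V = 1, U = 7 by intervention discards those variables' equations.
H = -2·Q - 2·U - 5  [with Q=-2, U=7]  = -15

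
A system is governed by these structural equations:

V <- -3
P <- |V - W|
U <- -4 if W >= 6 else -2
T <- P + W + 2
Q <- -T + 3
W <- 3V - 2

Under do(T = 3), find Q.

0

The intervention breaks the incoming arrows to T: T <- P + W + 2 no longer applies, and T = 3.
Q = -T + 3  [with T=3]  = 0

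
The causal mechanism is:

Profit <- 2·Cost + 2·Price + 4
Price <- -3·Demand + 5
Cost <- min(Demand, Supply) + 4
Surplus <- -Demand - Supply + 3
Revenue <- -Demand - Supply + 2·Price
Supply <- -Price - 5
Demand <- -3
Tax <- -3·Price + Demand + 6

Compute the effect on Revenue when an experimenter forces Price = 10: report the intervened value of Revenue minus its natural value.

do(Price=10) replaces the equation Price <- -3·Demand + 5 with the constant Price = 10.
Supply = -Price - 5  [with Price=10]  = -15
Revenue = -Demand - Supply + 2·Price  [with Demand=-3, Supply=-15, Price=10]  = 38
Without intervention: Price = -3·Demand + 5  [with Demand=-3]  = 14; Supply = -Price - 5  [with Price=14]  = -19; Revenue = -Demand - Supply + 2·Price  [with Demand=-3, Supply=-19, Price=14]  = 50.
Change = 38 − 50 = -12.

-12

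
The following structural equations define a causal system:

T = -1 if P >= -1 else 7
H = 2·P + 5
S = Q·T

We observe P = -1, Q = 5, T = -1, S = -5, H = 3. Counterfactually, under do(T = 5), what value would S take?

The intervention breaks the incoming arrows to T: T = -1 if P >= -1 else 7 no longer applies, and T = 5.
S = Q·T  [with Q=5, T=5]  = 25

25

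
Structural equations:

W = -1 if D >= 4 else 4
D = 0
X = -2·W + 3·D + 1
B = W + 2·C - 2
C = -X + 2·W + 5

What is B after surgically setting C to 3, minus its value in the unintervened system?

-34

Intervening sets C = 3 and removes its equation (C = -X + 2·W + 5).
W = -1 if D >= 4 else 4  [with D=0]  = 4
B = W + 2·C - 2  [with W=4, C=3]  = 8
Without intervention: W = -1 if D >= 4 else 4  [with D=0]  = 4; X = -2·W + 3·D + 1  [with W=4, D=0]  = -7; C = -X + 2·W + 5  [with X=-7, W=4]  = 20; B = W + 2·C - 2  [with W=4, C=20]  = 42.
Change = 8 − 42 = -34.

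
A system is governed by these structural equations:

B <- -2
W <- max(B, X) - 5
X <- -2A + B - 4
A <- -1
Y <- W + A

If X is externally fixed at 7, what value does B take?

Under do(X=7), the mechanism X <- -2A + B - 4 is discarded; X is fixed at 7.
Since B is not a descendant of the intervened variable, it is unaffected.

-2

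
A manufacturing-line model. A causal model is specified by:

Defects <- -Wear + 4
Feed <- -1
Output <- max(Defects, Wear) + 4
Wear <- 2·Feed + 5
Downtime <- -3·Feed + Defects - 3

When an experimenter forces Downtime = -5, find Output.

7

The intervention breaks the incoming arrows to Downtime: Downtime <- -3·Feed + Defects - 3 no longer applies, and Downtime = -5.
Since Output is not a descendant of the intervened variable, it is unaffected.
Wear = 2·Feed + 5  [with Feed=-1]  = 3
Defects = -Wear + 4  [with Wear=3]  = 1
Output = max(Defects, Wear) + 4  [with Defects=1, Wear=3]  = 7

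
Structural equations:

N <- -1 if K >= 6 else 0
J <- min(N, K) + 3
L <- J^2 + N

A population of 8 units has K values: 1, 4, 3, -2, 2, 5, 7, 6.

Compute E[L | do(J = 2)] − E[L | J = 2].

The intervention sets J=2 in all 8 units regardless of K. Recomputing L per unit gives 4, 4, 4, 4, 4, 4, 3, 3; average 3.75.
Observing J=2 restricts to units where J's equation naturally yields 2: K ∈ {7, 6}. In that subpopulation L = 3, 3, mean 3.
Difference = 3.75 − 3 = 0.75.

0.75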